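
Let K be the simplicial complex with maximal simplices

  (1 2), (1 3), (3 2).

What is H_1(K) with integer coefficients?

Take the total order 1 < 2 < 3 on the vertex set. Then K (dimension 1) consists of the simplices:

  0-simplices (3): [1], [2], [3]
  1-simplices (3): [1,2], [1,3], [2,3]

so the chain groups are C_0 ≅ Z^3, C_1 ≅ Z^3.

Boundary ∂_1: C_1 → C_0 maps an edge to its endpoints' difference, ∂[p,q] = q − p.
The 3×3 boundary matrix has rank 2 and Smith normal form diag(1,1).

Reading off H_k = ker ∂_k / im ∂_{k+1}:

  H_1: rank ker ∂_1 − rank ∂_2 = (3 − 2) − 0 = 1, and there is no ∂_2, so H_1 = Z.

H_1 = Z.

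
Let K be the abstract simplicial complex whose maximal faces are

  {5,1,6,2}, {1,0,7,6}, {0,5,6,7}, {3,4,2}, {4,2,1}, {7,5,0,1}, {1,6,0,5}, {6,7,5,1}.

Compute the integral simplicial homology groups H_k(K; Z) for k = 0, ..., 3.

Order the vertices as 0 < 1 < 2 < 3 < 4 < 5 < 6 < 7. Listing each simplex with vertices in this order, K has dimension 3 with simplices:

  0-simplices (8): [0], [1], [2], [3], [4], [5], [6], [7]
  1-simplices (17): [0,1], [0,5], [0,6], [0,7], [1,2], [1,4], [1,5], [1,6], [1,7], [2,3], [2,4], [2,5], [2,6], [3,4], [5,6], [5,7], [6,7]
  2-simplices (15): [0,1,5], [0,1,6], [0,1,7], [0,5,6], [0,5,7], [0,6,7], [1,2,4], [1,2,5], [1,2,6], [1,5,6], [1,5,7], [1,6,7], [2,3,4], [2,5,6], [5,6,7]
  3-simplices (6): [0,1,5,6], [0,1,5,7], [0,1,6,7], [0,5,6,7], [1,2,5,6], [1,5,6,7]

Hence C_0 ≅ Z^8, C_1 ≅ Z^17, C_2 ≅ Z^15, C_3 ≅ Z^6.

The boundary map ∂_1: C_1 → C_0 is given by ∂[p,q] = [q] − [p]. For instance
  ∂[0,5] = [5] − [0].
The 8×17 boundary matrix has rank 7 and Smith normal form diag(1,1,1,1,1,1,1).

∂_2: C_2 → C_1 acts by ∂[p,q,r] = [q,r] − [p,r] + [p,q]. For instance
  ∂[0,6,7] = [6,7] − [0,7] + [0,6],
  ∂[0,5,7] = [5,7] − [0,7] + [0,5].
This gives a 17×15 integer matrix of rank 10; reducing to Smith normal form yields diagonal entries (1,1,1,1,1,1,1,1,1,1).

∂_3: C_3 → C_2 sends each 3-simplex σ to the alternating sum Σ_i (−1)^i (σ with its i-th vertex removed). For instance
  ∂[0,1,6,7] = [1,6,7] − [0,6,7] + [0,1,7] − [0,1,6],
  ∂[0,1,5,7] = [1,5,7] − [0,5,7] + [0,1,7] − [0,1,5].
The resulting 15×6 matrix has rank 5, and its Smith normal form has invariant factors (1,1,1,1,1).

Now H_k = ker ∂_k / im ∂_{k+1}, so:

  H_0: rank C_0 − rank ∂_1 = 8 − 7 = 1, and the invariant factors of ∂_1 are all 1, so H_0 = Z.
  H_1: rank ker ∂_1 − rank ∂_2 = (17 − 7) − 10 = 0, and the invariant factors of ∂_2 are all 1, so H_1 = 0.
  H_2: rank ker ∂_2 − rank ∂_3 = (15 − 10) − 5 = 0, and the invariant factors of ∂_3 are all 1, so H_2 = 0.
  H_3: rank ker ∂_3 − rank ∂_4 = (6 − 5) − 0 = 1, and there is no ∂_4, so H_3 = Z.

As a check, the Euler characteristic is 8 − 17 + 15 − 6 = 0, which agrees with 1 − 0 + 0 − 1 = 0.

H_0 ≅ Z,  H_1 = 0,  H_2 = 0,  H_3 ≅ Z.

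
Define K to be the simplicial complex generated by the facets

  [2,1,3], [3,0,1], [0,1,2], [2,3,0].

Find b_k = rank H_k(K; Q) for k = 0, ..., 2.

b_0 = 1, b_1 = 0, b_2 = 1.

Fix the vertex order 0 < 1 < 2 < 3 and write every simplex with vertices in increasing order. Then dim K = 2 and the simplices of K are:

  0-simplices (4): [0], [1], [2], [3]
  1-simplices (6): [0,1], [0,2], [0,3], [1,2], [1,3], [2,3]
  2-simplices (4): [0,1,2], [0,1,3], [0,2,3], [1,2,3]

so the chain groups are C_0 ≅ Z^4, C_1 ≅ Z^6, C_2 ≅ Z^4.

Boundary ∂_1: C_1 → C_0 is given by ∂[p,q] = [q] − [p].
The resulting 4×6 matrix has rank 3, and its Smith normal form has invariant factors (1,1,1).

The boundary map ∂_2: C_2 → C_1 acts by ∂[p,q,r] = [q,r] − [p,r] + [p,q]. For instance
  ∂[0,1,2] = [1,2] − [0,2] + [0,1],
  ∂[1,2,3] = [2,3] − [1,3] + [1,2].
The 6×4 boundary matrix has rank 3 and Smith normal form diag(1,1,1).

From H_k ≅ ker(∂_k) / im(∂_{k+1}) we obtain:

  H_0: rank C_0 − rank ∂_1 = 4 − 3 = 1, and the invariant factors of ∂_1 are all 1, so H_0 ≅ Z.
  H_1: rank ker ∂_1 − rank ∂_2 = (6 − 3) − 3 = 0, and the invariant factors of ∂_2 are all 1, so H_1 ≅ 0.
  H_2: rank ker ∂_2 − rank ∂_3 = (4 − 3) − 0 = 1, and there is no ∂_3, so H_2 ≅ Z.

Hence the Betti numbers are b_0 = 1, b_1 = 0, b_2 = 1.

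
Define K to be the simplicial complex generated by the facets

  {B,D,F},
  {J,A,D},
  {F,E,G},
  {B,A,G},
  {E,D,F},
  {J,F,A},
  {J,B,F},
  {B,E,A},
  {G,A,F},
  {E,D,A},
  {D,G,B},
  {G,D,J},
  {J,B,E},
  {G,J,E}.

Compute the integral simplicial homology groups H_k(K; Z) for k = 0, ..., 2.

Fix the vertex order A < B < D < E < F < G < J and write every simplex with vertices in increasing order. Then dim K = 2 and the simplices of K are:

  0-simplices (7): A, B, D, E, F, G, J
  1-simplices (21): AB, AD, AE, AF, AG, AJ, BD, BE, BF, BG, BJ, DE, DF, DG, DJ, EF, EG, EJ, FG, FJ, GJ
  2-simplices (14): ABE, ABG, ADE, ADJ, AFG, AFJ, BDF, BDG, BEJ, BFJ, DEF, DGJ, EFG, EGJ

so the chain groups are C_0 ≅ Z^7, C_1 ≅ Z^21, C_2 ≅ Z^14.

The boundary map ∂_1: C_1 → C_0 is given by ∂[p,q] = [q] − [p]. For instance
  ∂AE = E − A.
The 7×21 boundary matrix has rank 6 and Smith normal form diag(1,1,1,1,1,1).

∂_2: C_2 → C_1 sends each 2-simplex [p,q,r] to [q,r] − [p,r] + [p,q]. For instance
  ∂EGJ = GJ − EJ + EG,
  ∂ABE = BE − AE + AB.
The resulting 21×14 matrix has rank 13, and its Smith normal form has invariant factors (1,1,1,1,1,1,1,1,1,1,1,1,1).

Reading off H_k = ker ∂_k / im ∂_{k+1}:

  H_0: rank C_0 − rank ∂_1 = 7 − 6 = 1, and the invariant factors of ∂_1 are all 1, so H_0 ≅ Z.
  H_1: rank ker ∂_1 − rank ∂_2 = (21 − 6) − 13 = 2, and the invariant factors of ∂_2 are all 1, so H_1 ≅ Z^2.
  H_2: rank ker ∂_2 − rank ∂_3 = (14 − 13) − 0 = 1, and there is no ∂_3, so H_2 ≅ Z.

As a check, the Euler characteristic is 7 − 21 + 14 = 0, which agrees with 1 − 2 + 1 = 0.

H_0 = Z,  H_1 = Z^2,  H_2 = Z.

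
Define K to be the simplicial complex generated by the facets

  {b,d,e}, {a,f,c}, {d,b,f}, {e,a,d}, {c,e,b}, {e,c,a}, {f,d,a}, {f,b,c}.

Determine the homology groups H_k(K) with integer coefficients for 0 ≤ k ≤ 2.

H_0 ≅ Z,  H_1 = 0,  H_2 ≅ Z.

K has 6 vertices, 12 edges, 8 triangles.
rank ∂_0 = 0, rank ∂_1 = 5 ⇒ b_0 = 6 − 0 − 5 = 1; all invariant factors of ∂_1 are 1 so no torsion. So H_0 ≅ Z.
rank ∂_1 = 5, rank ∂_2 = 7 ⇒ b_1 = 12 − 5 − 7 = 0; all invariant factors of ∂_2 are 1 so no torsion. So H_1 ≅ 0.
rank ∂_2 = 7, rank ∂_3 = 0 ⇒ b_2 = 8 − 7 − 0 = 1. So H_2 ≅ Z.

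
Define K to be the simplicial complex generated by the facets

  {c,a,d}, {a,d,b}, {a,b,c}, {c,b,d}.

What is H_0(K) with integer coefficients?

H_0 ≅ Z.

Order the vertices as a < b < c < d. Listing each simplex with vertices in this order, K has dimension 2 with simplices:

  0-simplices (4): a, b, c, d
  1-simplices (6): ab, ac, ad, bc, bd, cd
  2-simplices (4): abc, abd, acd, bcd

Hence C_0 ≅ Z^4, C_1 ≅ Z^6, C_2 ≅ Z^4.

The boundary map ∂_1: C_1 → C_0 maps an edge to its endpoints' difference, ∂[p,q] = q − p. For instance
  ∂bc = c − b.
The resulting 4×6 matrix has rank 3, and its Smith normal form has invariant factors (1,1,1).

∂_2: C_2 → C_1 maps a triangle to the signed sum of its edges. For instance
  ∂acd = cd − ad + ac,
  ∂abc = bc − ac + ab.
This gives a 6×4 integer matrix of rank 3; reducing to Smith normal form yields diagonal entries (1,1,1).

Reading off H_k = ker ∂_k / im ∂_{k+1}:

  H_0: rank C_0 − rank ∂_1 = 4 − 3 = 1, and the invariant factors of ∂_1 are all 1, so H_0 ≅ Z.

(K is a triangulation of the 2-sphere S^2.)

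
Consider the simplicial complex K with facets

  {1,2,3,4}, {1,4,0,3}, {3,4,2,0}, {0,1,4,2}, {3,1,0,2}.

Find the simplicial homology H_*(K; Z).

Order the vertices as 0 < 1 < 2 < 3 < 4. Listing each simplex with vertices in this order, K has dimension 3 with simplices:

  0-simplices (5): [0], [1], [2], [3], [4]
  1-simplices (10): [0,1], [0,2], [0,3], [0,4], [1,2], [1,3], [1,4], [2,3], [2,4], [3,4]
  2-simplices (10): [0,1,2], [0,1,3], [0,1,4], [0,2,3], [0,2,4], [0,3,4], [1,2,3], [1,2,4], [1,3,4], [2,3,4]
  3-simplices (5): [0,1,2,3], [0,1,2,4], [0,1,3,4], [0,2,3,4], [1,2,3,4]

giving chain groups C_0 ≅ Z^5, C_1 ≅ Z^10, C_2 ≅ Z^10, C_3 ≅ Z^5.

The boundary map ∂_1: C_1 → C_0 sends each edge [p,q] (with p < q) to q − p. For instance
  ∂[2,4] = [4] − [2].
As a 5×10 matrix over Z this has rank 4, with invariant factors (1,1,1,1).

Boundary ∂_2: C_2 → C_1 acts by ∂[p,q,r] = [q,r] − [p,r] + [p,q]. For instance
  ∂[1,3,4] = [3,4] − [1,4] + [1,3],
  ∂[1,2,4] = [2,4] − [1,4] + [1,2].
This gives a 10×10 integer matrix of rank 6; reducing to Smith normal form yields diagonal entries (1,1,1,1,1,1).

The boundary map ∂_3: C_3 → C_2 sends each 3-simplex σ to the alternating sum Σ_i (−1)^i (σ with its i-th vertex removed). For instance
  ∂[0,1,3,4] = [1,3,4] − [0,3,4] + [0,1,4] − [0,1,3],
  ∂[1,2,3,4] = [2,3,4] − [1,3,4] + [1,2,4] − [1,2,3].
As a 10×5 matrix over Z this has rank 4, with invariant factors (1,1,1,1).

Reading off H_k = ker ∂_k / im ∂_{k+1}:

  H_0: rank C_0 − rank ∂_1 = 5 − 4 = 1, and the invariant factors of ∂_1 are all 1, so H_0 = Z.
  H_1: rank ker ∂_1 − rank ∂_2 = (10 − 4) − 6 = 0, and the invariant factors of ∂_2 are all 1, so H_1 = 0.
  H_2: rank ker ∂_2 − rank ∂_3 = (10 − 6) − 4 = 0, and the invariant factors of ∂_3 are all 1, so H_2 = 0.
  H_3: rank ker ∂_3 − rank ∂_4 = (5 − 4) − 0 = 1, and there is no ∂_4, so H_3 = Z.

H_0 ≅ Z,  H_1 = 0,  H_2 = 0,  H_3 ≅ Z.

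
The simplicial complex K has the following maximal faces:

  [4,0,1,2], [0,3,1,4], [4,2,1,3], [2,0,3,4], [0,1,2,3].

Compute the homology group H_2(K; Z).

H_2 ≅ 0.

We work with the vertex ordering 0 < 1 < 2 < 3 < 4. The simplices of K, each written with vertices in increasing order, are:

  0-simplices (5): [0], [1], [2], [3], [4]
  1-simplices (10): [0,1], [0,2], [0,3], [0,4], [1,2], [1,3], [1,4], [2,3], [2,4], [3,4]
  2-simplices (10): [0,1,2], [0,1,3], [0,1,4], [0,2,3], [0,2,4], [0,3,4], [1,2,3], [1,2,4], [1,3,4], [2,3,4]
  3-simplices (5): [0,1,2,3], [0,1,2,4], [0,1,3,4], [0,2,3,4], [1,2,3,4]

so the chain groups are C_0 ≅ Z^5, C_1 ≅ Z^10, C_2 ≅ Z^10, C_3 ≅ Z^5.

Boundary ∂_1: C_1 → C_0 maps an edge to its endpoints' difference, ∂[p,q] = q − p. For instance
  ∂[1,3] = [3] − [1].
The resulting 5×10 matrix has rank 4, and its Smith normal form has invariant factors (1,1,1,1).

Boundary ∂_2: C_2 → C_1 sends each 2-simplex [p,q,r] to [q,r] − [p,r] + [p,q]. For instance
  ∂[0,2,4] = [2,4] − [0,4] + [0,2],
  ∂[0,1,3] = [1,3] − [0,3] + [0,1].
This gives a 10×10 integer matrix of rank 6; reducing to Smith normal form yields diagonal entries (1,1,1,1,1,1).

The boundary map ∂_3: C_3 → C_2 sends each 3-simplex σ to the alternating sum Σ_i (−1)^i (σ with its i-th vertex removed). For instance
  ∂[0,1,2,4] = [1,2,4] − [0,2,4] + [0,1,4] − [0,1,2],
  ∂[1,2,3,4] = [2,3,4] − [1,3,4] + [1,2,4] − [1,2,3].
As a 10×5 matrix over Z this has rank 4, with invariant factors (1,1,1,1).

Computing H_k = (kernel of ∂_k) / (image of ∂_{k+1}):

  H_2: rank ker ∂_2 − rank ∂_3 = (10 − 6) − 4 = 0, and the invariant factors of ∂_3 are all 1, so H_2 = 0.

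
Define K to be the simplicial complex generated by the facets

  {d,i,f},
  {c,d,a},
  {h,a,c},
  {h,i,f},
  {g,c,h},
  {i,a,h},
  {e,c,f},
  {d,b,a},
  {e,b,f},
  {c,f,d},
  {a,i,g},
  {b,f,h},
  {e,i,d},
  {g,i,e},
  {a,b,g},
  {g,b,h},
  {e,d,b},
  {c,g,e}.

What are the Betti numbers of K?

Take the total order a < b < c < d < e < f < g < h < i on the vertex set. Then K (dimension 2) consists of the simplices:

  0-simplices (9): a, b, c, d, e, f, g, h, i
  1-simplices (27): ab, ac, ad, ag, ah, ai, bd, be, bf, bg, bh, cd, ce, cf, cg, ch, de, df, di, ef, eg, ei, fh, fi, gh, gi, hi
  2-simplices (18): abd, abg, acd, ach, agi, ahi, bde, bef, bfh, bgh, cdf, cef, ceg, cgh, dei, dfi, egi, fhi

giving chain groups C_0 ≅ Z^9, C_1 ≅ Z^27, C_2 ≅ Z^18.

∂_1: C_1 → C_0 is given by ∂[p,q] = [q] − [p].
This gives a 9×27 integer matrix of rank 8; reducing to Smith normal form yields diagonal entries (1,1,1,1,1,1,1,1).

∂_2: C_2 → C_1 maps a triangle to the signed sum of its edges. For instance
  ∂egi = gi − ei + eg,
  ∂dei = ei − di + de.
The resulting 27×18 matrix has rank 18, and its Smith normal form has invariant factors (1,1,1,1,1,1,1,1,1,1,1,1,1,1,1,1,1,2).

Computing H_k = (kernel of ∂_k) / (image of ∂_{k+1}):

  H_0: rank C_0 − rank ∂_1 = 9 − 8 = 1, and the invariant factors of ∂_1 are all 1, so H_0 ≅ Z.
  H_1: rank ker ∂_1 − rank ∂_2 = (27 − 8) − 18 = 1, and ∂_2 has invariant factor 2 > 1, so H_1 ≅ Z ⊕ Z/2Z.
  H_2: rank ker ∂_2 − rank ∂_3 = (18 − 18) − 0 = 0, and there is no ∂_3, so H_2 ≅ 0.

As a check, the Euler characteristic is 9 − 27 + 18 = 0, which agrees with 1 − 1 + 0 = 0.

Hence the Betti numbers are b_0 = 1, b_1 = 1, b_2 = 0.

b_0 = 1, b_1 = 1, b_2 = 0.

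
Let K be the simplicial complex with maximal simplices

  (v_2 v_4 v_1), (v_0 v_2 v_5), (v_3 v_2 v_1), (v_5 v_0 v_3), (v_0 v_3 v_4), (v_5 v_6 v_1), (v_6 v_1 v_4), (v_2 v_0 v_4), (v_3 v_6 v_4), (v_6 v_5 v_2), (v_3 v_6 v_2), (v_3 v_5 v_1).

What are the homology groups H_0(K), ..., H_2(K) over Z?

Fix the vertex order v_0 < v_1 < v_2 < v_3 < v_4 < v_5 < v_6 and write every simplex with vertices in increasing order. Then dim K = 2 and the simplices of K are:

  0-simplices (7): [v_0], [v_1], [v_2], [v_3], [v_4], [v_5], [v_6]
  1-simplices (18): (18 of them)
  2-simplices (12): (12 of them)

Hence C_0 ≅ Z^7, C_1 ≅ Z^18, C_2 ≅ Z^12.

∂_1: C_1 → C_0 sends each edge [p,q] (with p < q) to q − p.
This gives a 7×18 integer matrix of rank 6; reducing to Smith normal form yields diagonal entries (1,1,1,1,1,1).

The boundary map ∂_2: C_2 → C_1 acts by ∂[p,q,r] = [q,r] − [p,r] + [p,q]. For instance
  ∂[v_0,v_2,v_4] = [v_2,v_4] − [v_0,v_4] + [v_0,v_2],
  ∂[v_0,v_3,v_4] = [v_3,v_4] − [v_0,v_4] + [v_0,v_3].
This gives a 18×12 integer matrix of rank 12; reducing to Smith normal form yields diagonal entries (1,1,1,1,1,1,1,1,1,1,1,2).

Reading off H_k = ker ∂_k / im ∂_{k+1}:

  H_0: rank C_0 − rank ∂_1 = 7 − 6 = 1, and the invariant factors of ∂_1 are all 1, so H_0 ≅ Z.
  H_1: rank ker ∂_1 − rank ∂_2 = (18 − 6) − 12 = 0, and ∂_2 has invariant factor 2 > 1, so H_1 ≅ Z/2.
  H_2: rank ker ∂_2 − rank ∂_3 = (12 − 12) − 0 = 0, and there is no ∂_3, so H_2 ≅ 0.

As a check, the Euler characteristic is 7 − 18 + 12 = 1, which agrees with 1 − 0 + 0 = 1.

H_0 = Z,  H_1 = Z/2,  H_2 = 0.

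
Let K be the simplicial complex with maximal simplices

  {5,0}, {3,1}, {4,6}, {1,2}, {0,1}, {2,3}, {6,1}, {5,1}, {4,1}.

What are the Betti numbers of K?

We work with the vertex ordering 0 < 1 < 2 < 3 < 4 < 5 < 6. The simplices of K, each written with vertices in increasing order, are:

  0-simplices (7): [0], [1], [2], [3], [4], [5], [6]
  1-simplices (9): [0,1], [0,5], [1,2], [1,3], [1,4], [1,5], [1,6], [2,3], [4,6]

Hence C_0 ≅ Z^7, C_1 ≅ Z^9.

The boundary map ∂_1: C_1 → C_0 maps an edge to its endpoints' difference, ∂[p,q] = q − p. For instance
  ∂[4,6] = [6] − [4].
As a 7×9 matrix over Z this has rank 6, with invariant factors (1,1,1,1,1,1).

From H_k ≅ ker(∂_k) / im(∂_{k+1}) we obtain:

  H_0: rank C_0 − rank ∂_1 = 7 − 6 = 1, and the invariant factors of ∂_1 are all 1, so H_0 = Z.
  H_1: rank ker ∂_1 − rank ∂_2 = (9 − 6) − 0 = 3, and there is no ∂_2, so H_1 = Z^3.

(K is a triangulation of a wedge of 3 circles.)

Hence the Betti numbers are b_0 = 1, b_1 = 3.

b_0 = 1, b_1 = 3.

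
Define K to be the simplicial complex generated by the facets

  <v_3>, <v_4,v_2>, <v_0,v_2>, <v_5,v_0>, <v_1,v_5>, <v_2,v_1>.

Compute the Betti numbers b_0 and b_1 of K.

b_0 = 2, b_1 = 1.

Fix the vertex order v_0 < v_1 < v_2 < v_3 < v_4 < v_5 and write every simplex with vertices in increasing order. Then dim K = 1 and the simplices of K are:

  0-simplices (6): [v_0], [v_1], [v_2], [v_3], [v_4], [v_5]
  1-simplices (5): [v_0,v_2], [v_0,v_5], [v_1,v_2], [v_1,v_5], [v_2,v_4]

giving chain groups C_0 ≅ Z^6, C_1 ≅ Z^5.

Boundary ∂_1: C_1 → C_0 is given by ∂[p,q] = [q] − [p].
This gives a 6×5 integer matrix of rank 4; reducing to Smith normal form yields diagonal entries (1,1,1,1).

Reading off H_k = ker ∂_k / im ∂_{k+1}:

  H_0: rank C_0 − rank ∂_1 = 6 − 4 = 2, and the invariant factors of ∂_1 are all 1, so H_0 ≅ Z^2.
  H_1: rank ker ∂_1 − rank ∂_2 = (5 − 4) − 0 = 1, and there is no ∂_2, so H_1 ≅ Z.

Hence the Betti numbers are b_0 = 2, b_1 = 1.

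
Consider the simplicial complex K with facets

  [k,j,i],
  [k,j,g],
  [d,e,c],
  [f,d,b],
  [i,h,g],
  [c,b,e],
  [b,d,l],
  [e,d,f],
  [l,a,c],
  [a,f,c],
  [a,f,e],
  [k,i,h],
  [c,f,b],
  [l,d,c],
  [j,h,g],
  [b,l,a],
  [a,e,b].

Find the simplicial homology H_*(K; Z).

H_0 = Z^2,  H_1 = Z × Z/2,  H_2 = 0.

We work with the vertex ordering a < b < c < d < e < f < g < h < i < j < k < l. The simplices of K, each written with vertices in increasing order, are:

  0-simplices (12): a, b, c, d, e, f, g, h, i, j, k, l
  1-simplices (28): ab, ac, ae, af, al, bc, bd, be, bf, bl, cd, ce, cf, cl, de, df, dl, ef, gh, gi, gj, gk, hi, hj, hk, ij, ik, jk
  2-simplices (17): abe, abl, acf, acl, aef, bce, bcf, bdf, bdl, cde, cdl, def, ghi, ghj, gjk, hik, ijk

so the chain groups are C_0 ≅ Z^12, C_1 ≅ Z^28, C_2 ≅ Z^17.

The boundary map ∂_1: C_1 → C_0 maps an edge to its endpoints' difference, ∂[p,q] = q − p. For instance
  ∂ef = f − e.
The 12×28 boundary matrix has rank 10 and Smith normal form diag(1,1,1,1,1,1,1,1,1,1).

∂_2: C_2 → C_1 maps a triangle to the signed sum of its edges. For instance
  ∂gjk = jk − gk + gj,
  ∂ijk = jk − ik + ij.
This gives a 28×17 integer matrix of rank 17; reducing to Smith normal form yields diagonal entries (1,1,1,1,1,1,1,1,1,1,1,1,1,1,1,1,2).

Now H_k = ker ∂_k / im ∂_{k+1}, so:

  H_0: rank C_0 − rank ∂_1 = 12 − 10 = 2, and the invariant factors of ∂_1 are all 1, so H_0 = Z^2.
  H_1: rank ker ∂_1 − rank ∂_2 = (28 − 10) − 17 = 1, and ∂_2 has invariant factor 2 > 1, so H_1 = Z × Z/2.
  H_2: rank ker ∂_2 − rank ∂_3 = (17 − 17) − 0 = 0, and there is no ∂_3, so H_2 = 0.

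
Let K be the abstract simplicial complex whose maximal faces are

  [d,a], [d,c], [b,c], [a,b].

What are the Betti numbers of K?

b_0 = 1, b_1 = 1.

Fix the vertex order a < b < c < d and write every simplex with vertices in increasing order. Then dim K = 1 and the simplices of K are:

  0-simplices (4): a, b, c, d
  1-simplices (4): ab, ad, bc, cd

giving chain groups C_0 ≅ Z^4, C_1 ≅ Z^4.

∂_1: C_1 → C_0 maps an edge to its endpoints' difference, ∂[p,q] = q − p. For instance
  ∂bc = c − b.
The resulting 4×4 matrix has rank 3, and its Smith normal form has invariant factors (1,1,1).

Reading off H_k = ker ∂_k / im ∂_{k+1}:

  H_0: rank C_0 − rank ∂_1 = 4 − 3 = 1, and the invariant factors of ∂_1 are all 1, so H_0 ≅ Z.
  H_1: rank ker ∂_1 − rank ∂_2 = (4 − 3) − 0 = 1, and there is no ∂_2, so H_1 ≅ Z.

(K is a triangulation of the circle S^1.)

Hence the Betti numbers are b_0 = 1, b_1 = 1.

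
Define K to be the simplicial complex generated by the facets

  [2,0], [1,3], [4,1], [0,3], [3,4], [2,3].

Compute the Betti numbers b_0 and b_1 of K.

b_0 = 1, b_1 = 2.

K has 5 vertices, 6 edges.
rank ∂_0 = 0, rank ∂_1 = 4 ⇒ b_0 = 5 − 0 − 4 = 1; all invariant factors of ∂_1 are 1 so no torsion. So H_0 = Z.
rank ∂_1 = 4, rank ∂_2 = 0 ⇒ b_1 = 6 − 4 − 0 = 2. So H_1 = Z^2.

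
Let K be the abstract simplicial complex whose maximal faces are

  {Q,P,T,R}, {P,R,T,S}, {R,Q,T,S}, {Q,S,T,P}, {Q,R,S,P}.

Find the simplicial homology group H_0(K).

H_0 = Z.

K has 5 vertices, 10 edges, 10 triangles, 5 3-simplices.
rank ∂_0 = 0, rank ∂_1 = 4 ⇒ b_0 = 5 − 0 − 4 = 1; all invariant factors of ∂_1 are 1 so no torsion. So H_0 = Z.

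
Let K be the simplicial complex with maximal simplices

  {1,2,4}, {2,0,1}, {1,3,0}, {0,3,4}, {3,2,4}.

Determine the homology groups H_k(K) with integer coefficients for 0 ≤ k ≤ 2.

H_0 ≅ Z,  H_1 ≅ Z,  H_2 = 0.

We work with the vertex ordering 0 < 1 < 2 < 3 < 4. The simplices of K, each written with vertices in increasing order, are:

  0-simplices (5): [0], [1], [2], [3], [4]
  1-simplices (10): [0,1], [0,2], [0,3], [0,4], [1,2], [1,3], [1,4], [2,3], [2,4], [3,4]
  2-simplices (5): [0,1,2], [0,1,3], [0,3,4], [1,2,4], [2,3,4]

Hence C_0 ≅ Z^5, C_1 ≅ Z^10, C_2 ≅ Z^5.

∂_1: C_1 → C_0 maps an edge to its endpoints' difference, ∂[p,q] = q − p. For instance
  ∂[0,3] = [3] − [0].
The 5×10 boundary matrix has rank 4 and Smith normal form diag(1,1,1,1).

Boundary ∂_2: C_2 → C_1 sends each 2-simplex [p,q,r] to [q,r] − [p,r] + [p,q]. For instance
  ∂[0,3,4] = [3,4] − [0,4] + [0,3],
  ∂[1,2,4] = [2,4] − [1,4] + [1,2].
As a 10×5 matrix over Z this has rank 5, with invariant factors (1,1,1,1,1).

Now H_k = ker ∂_k / im ∂_{k+1}, so:

  H_0: rank C_0 − rank ∂_1 = 5 − 4 = 1, and the invariant factors of ∂_1 are all 1, so H_0 = Z.
  H_1: rank ker ∂_1 − rank ∂_2 = (10 − 4) − 5 = 1, and the invariant factors of ∂_2 are all 1, so H_1 = Z.
  H_2: rank ker ∂_2 − rank ∂_3 = (5 − 5) − 0 = 0, and there is no ∂_3, so H_2 = 0.

(K is a triangulation of the Möbius band.)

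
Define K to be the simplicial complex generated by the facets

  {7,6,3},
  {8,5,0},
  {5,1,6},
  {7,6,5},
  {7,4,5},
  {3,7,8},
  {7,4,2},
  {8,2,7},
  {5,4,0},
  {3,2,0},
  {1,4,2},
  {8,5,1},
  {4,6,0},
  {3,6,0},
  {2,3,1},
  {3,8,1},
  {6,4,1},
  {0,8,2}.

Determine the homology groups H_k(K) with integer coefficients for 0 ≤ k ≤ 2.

K has 9 vertices, 27 edges, 18 triangles.
rank ∂_0 = 0, rank ∂_1 = 8 ⇒ b_0 = 9 − 0 − 8 = 1; all invariant factors of ∂_1 are 1 so no torsion. So H_0 ≅ Z.
rank ∂_1 = 8, rank ∂_2 = 18 ⇒ b_1 = 27 − 8 − 18 = 1; ∂_2 has invariant factor(s) [2] giving torsion. So H_1 ≅ Z ⊕ Z/2.
rank ∂_2 = 18, rank ∂_3 = 0 ⇒ b_2 = 18 − 18 − 0 = 0. So H_2 ≅ 0.

H_0 = Z,  H_1 = Z ⊕ Z/2,  H_2 = 0.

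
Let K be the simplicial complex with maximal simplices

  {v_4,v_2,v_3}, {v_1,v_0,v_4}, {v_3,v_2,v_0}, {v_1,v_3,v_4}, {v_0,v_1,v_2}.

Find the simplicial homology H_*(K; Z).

Fix the vertex order v_0 < v_1 < v_2 < v_3 < v_4 and write every simplex with vertices in increasing order. Then dim K = 2 and the simplices of K are:

  0-simplices (5): [v_0], [v_1], [v_2], [v_3], [v_4]
  1-simplices (10): [v_0,v_1], [v_0,v_2], [v_0,v_3], [v_0,v_4], [v_1,v_2], [v_1,v_3], [v_1,v_4], [v_2,v_3], [v_2,v_4], [v_3,v_4]
  2-simplices (5): [v_0,v_1,v_2], [v_0,v_1,v_4], [v_0,v_2,v_3], [v_1,v_3,v_4], [v_2,v_3,v_4]

Hence C_0 ≅ Z^5, C_1 ≅ Z^10, C_2 ≅ Z^5.

Boundary ∂_1: C_1 → C_0 maps an edge to its endpoints' difference, ∂[p,q] = q − p. For instance
  ∂[v_2,v_4] = [v_4] − [v_2].
The resulting 5×10 matrix has rank 4, and its Smith normal form has invariant factors (1,1,1,1).

∂_2: C_2 → C_1 acts by ∂[p,q,r] = [q,r] − [p,r] + [p,q]. For instance
  ∂[v_2,v_3,v_4] = [v_3,v_4] − [v_2,v_4] + [v_2,v_3],
  ∂[v_0,v_1,v_2] = [v_1,v_2] − [v_0,v_2] + [v_0,v_1].
This gives a 10×5 integer matrix of rank 5; reducing to Smith normal form yields diagonal entries (1,1,1,1,1).

Now H_k = ker ∂_k / im ∂_{k+1}, so:

  H_0: rank C_0 − rank ∂_1 = 5 − 4 = 1, and the invariant factors of ∂_1 are all 1, so H_0 ≅ Z.
  H_1: rank ker ∂_1 − rank ∂_2 = (10 − 4) − 5 = 1, and the invariant factors of ∂_2 are all 1, so H_1 ≅ Z.
  H_2: rank ker ∂_2 − rank ∂_3 = (5 − 5) − 0 = 0, and there is no ∂_3, so H_2 ≅ 0.

As a check, the Euler characteristic is 5 − 10 + 5 = 0, which agrees with 1 − 1 + 0 = 0.

H_0 = Z,  H_1 = Z,  H_2 = 0.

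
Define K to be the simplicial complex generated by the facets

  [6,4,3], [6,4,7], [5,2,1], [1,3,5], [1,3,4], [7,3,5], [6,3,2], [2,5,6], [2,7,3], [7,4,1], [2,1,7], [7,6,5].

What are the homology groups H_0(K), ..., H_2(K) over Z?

H_0 ≅ Z,  H_1 ≅ Z/2,  H_2 = 0.

We work with the vertex ordering 1 < 2 < 3 < 4 < 5 < 6 < 7. The simplices of K, each written with vertices in increasing order, are:

  0-simplices (7): [1], [2], [3], [4], [5], [6], [7]
  1-simplices (18): [1,2], [1,3], [1,4], [1,5], [1,7], [2,3], [2,5], [2,6], [2,7], [3,4], [3,5], [3,6], [3,7], [4,6], [4,7], [5,6], [5,7], [6,7]
  2-simplices (12): [1,2,5], [1,2,7], [1,3,4], [1,3,5], [1,4,7], [2,3,6], [2,3,7], [2,5,6], [3,4,6], [3,5,7], [4,6,7], [5,6,7]

giving chain groups C_0 ≅ Z^7, C_1 ≅ Z^18, C_2 ≅ Z^12.

∂_1: C_1 → C_0 is given by ∂[p,q] = [q] − [p].
As a 7×18 matrix over Z this has rank 6, with invariant factors (1,1,1,1,1,1).

Boundary ∂_2: C_2 → C_1 maps a triangle to the signed sum of its edges. For instance
  ∂[2,5,6] = [5,6] − [2,6] + [2,5],
  ∂[2,3,7] = [3,7] − [2,7] + [2,3].
This gives a 18×12 integer matrix of rank 12; reducing to Smith normal form yields diagonal entries (1,1,1,1,1,1,1,1,1,1,1,2).

From H_k ≅ ker(∂_k) / im(∂_{k+1}) we obtain:

  H_0: rank C_0 − rank ∂_1 = 7 − 6 = 1, and the invariant factors of ∂_1 are all 1, so H_0 = Z.
  H_1: rank ker ∂_1 − rank ∂_2 = (18 − 6) − 12 = 0, and ∂_2 has invariant factor 2 > 1, so H_1 = Z/2.
  H_2: rank ker ∂_2 − rank ∂_3 = (12 − 12) − 0 = 0, and there is no ∂_3, so H_2 = 0.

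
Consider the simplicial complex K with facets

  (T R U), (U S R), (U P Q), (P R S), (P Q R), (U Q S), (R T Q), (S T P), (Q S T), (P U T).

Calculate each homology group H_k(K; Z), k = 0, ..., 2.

Fix the vertex order P < Q < R < S < T < U and write every simplex with vertices in increasing order. Then dim K = 2 and the simplices of K are:

  0-simplices (6): P, Q, R, S, T, U
  1-simplices (15): PQ, PR, PS, PT, PU, QR, QS, QT, QU, RS, RT, RU, ST, SU, TU
  2-simplices (10): PQR, PQU, PRS, PST, PTU, QRT, QST, QSU, RSU, RTU

giving chain groups C_0 ≅ Z^6, C_1 ≅ Z^15, C_2 ≅ Z^10.

Boundary ∂_1: C_1 → C_0 sends each edge [p,q] (with p < q) to q − p. For instance
  ∂PQ = Q − P.
The resulting 6×15 matrix has rank 5, and its Smith normal form has invariant factors (1,1,1,1,1).

The boundary map ∂_2: C_2 → C_1 sends each 2-simplex [p,q,r] to [q,r] − [p,r] + [p,q]. For instance
  ∂QST = ST − QT + QS,
  ∂RSU = SU − RU + RS.
This gives a 15×10 integer matrix of rank 10; reducing to Smith normal form yields diagonal entries (1,1,1,1,1,1,1,1,1,2).

Reading off H_k = ker ∂_k / im ∂_{k+1}:

  H_0: rank C_0 − rank ∂_1 = 6 − 5 = 1, and the invariant factors of ∂_1 are all 1, so H_0 ≅ Z.
  H_1: rank ker ∂_1 − rank ∂_2 = (15 − 5) − 10 = 0, and ∂_2 has invariant factor 2 > 1, so H_1 ≅ Z_2.
  H_2: rank ker ∂_2 − rank ∂_3 = (10 − 10) − 0 = 0, and there is no ∂_3, so H_2 ≅ 0.

H_0 = Z,  H_1 = Z_2,  H_2 = 0.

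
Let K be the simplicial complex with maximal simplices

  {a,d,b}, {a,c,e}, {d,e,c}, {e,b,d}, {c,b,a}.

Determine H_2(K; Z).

Take the total order a < b < c < d < e on the vertex set. Then K (dimension 2) consists of the simplices:

  0-simplices (5): a, b, c, d, e
  1-simplices (10): ab, ac, ad, ae, bc, bd, be, cd, ce, de
  2-simplices (5): abc, abd, ace, bde, cde

so the chain groups are C_0 ≅ Z^5, C_1 ≅ Z^10, C_2 ≅ Z^5.

Boundary ∂_1: C_1 → C_0 sends each edge [p,q] (with p < q) to q − p.
The resulting 5×10 matrix has rank 4, and its Smith normal form has invariant factors (1,1,1,1).

∂_2: C_2 → C_1 maps a triangle to the signed sum of its edges. For instance
  ∂cde = de − ce + cd,
  ∂ace = ce − ae + ac.
This gives a 10×5 integer matrix of rank 5; reducing to Smith normal form yields diagonal entries (1,1,1,1,1).

Reading off H_k = ker ∂_k / im ∂_{k+1}:

  H_2: rank ker ∂_2 − rank ∂_3 = (5 − 5) − 0 = 0, and there is no ∂_3, so H_2 ≅ 0.

H_2 ≅ 0.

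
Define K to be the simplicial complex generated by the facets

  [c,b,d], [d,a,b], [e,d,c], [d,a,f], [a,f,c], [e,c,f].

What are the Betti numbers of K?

Fix the vertex order a < b < c < d < e < f and write every simplex with vertices in increasing order. Then dim K = 2 and the simplices of K are:

  0-simplices (6): a, b, c, d, e, f
  1-simplices (12): ab, ac, ad, af, bc, bd, cd, ce, cf, de, df, ef
  2-simplices (6): abd, acf, adf, bcd, cde, cef

so the chain groups are C_0 ≅ Z^6, C_1 ≅ Z^12, C_2 ≅ Z^6.

∂_1: C_1 → C_0 sends each edge [p,q] (with p < q) to q − p.
The resulting 6×12 matrix has rank 5, and its Smith normal form has invariant factors (1,1,1,1,1).

Boundary ∂_2: C_2 → C_1 sends each 2-simplex [p,q,r] to [q,r] − [p,r] + [p,q]. For instance
  ∂adf = df − af + ad,
  ∂abd = bd − ad + ab.
The resulting 12×6 matrix has rank 6, and its Smith normal form has invariant factors (1,1,1,1,1,1).

Computing H_k = (kernel of ∂_k) / (image of ∂_{k+1}):

  H_0: rank C_0 − rank ∂_1 = 6 − 5 = 1, and the invariant factors of ∂_1 are all 1, so H_0 ≅ Z.
  H_1: rank ker ∂_1 − rank ∂_2 = (12 − 5) − 6 = 1, and the invariant factors of ∂_2 are all 1, so H_1 ≅ Z.
  H_2: rank ker ∂_2 − rank ∂_3 = (6 − 6) − 0 = 0, and there is no ∂_3, so H_2 ≅ 0.

As a check, the Euler characteristic is 6 − 12 + 6 = 0, which agrees with 1 − 1 + 0 = 0.
(K is a triangulation of the cylinder S^1 x I.)

Hence the Betti numbers are b_0 = 1, b_1 = 1, b_2 = 0.

b_0 = 1, b_1 = 1, b_2 = 0.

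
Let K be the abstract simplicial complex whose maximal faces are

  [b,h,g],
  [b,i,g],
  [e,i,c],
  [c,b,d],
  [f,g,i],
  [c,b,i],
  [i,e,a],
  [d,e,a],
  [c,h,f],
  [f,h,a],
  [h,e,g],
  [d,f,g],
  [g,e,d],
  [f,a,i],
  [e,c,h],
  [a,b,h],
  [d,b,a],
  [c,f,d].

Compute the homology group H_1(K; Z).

H_1 = Z^2.

Fix the vertex order a < b < c < d < e < f < g < h < i and write every simplex with vertices in increasing order. Then dim K = 2 and the simplices of K are:

  0-simplices (9): a, b, c, d, e, f, g, h, i
  1-simplices (27): ab, ad, ae, af, ah, ai, bc, bd, bg, bh, bi, cd, ce, cf, ch, ci, de, df, dg, eg, eh, ei, fg, fh, fi, gh, gi
  2-simplices (18): abd, abh, ade, aei, afh, afi, bcd, bci, bgh, bgi, cdf, ceh, cei, cfh, deg, dfg, egh, fgi

so the chain groups are C_0 ≅ Z^9, C_1 ≅ Z^27, C_2 ≅ Z^18.

The boundary map ∂_1: C_1 → C_0 maps an edge to its endpoints' difference, ∂[p,q] = q − p.
The resulting 9×27 matrix has rank 8, and its Smith normal form has invariant factors (1,1,1,1,1,1,1,1).

Boundary ∂_2: C_2 → C_1 maps a triangle to the signed sum of its edges. For instance
  ∂cfh = fh − ch + cf,
  ∂afh = fh − ah + af.
As a 27×18 matrix over Z this has rank 17, with invariant factors (1,1,1,1,1,1,1,1,1,1,1,1,1,1,1,1,1).

Reading off H_k = ker ∂_k / im ∂_{k+1}:

  H_1: rank ker ∂_1 − rank ∂_2 = (27 − 8) − 17 = 2, and the invariant factors of ∂_2 are all 1, so H_1 = Z^2.

(K is a triangulation of the torus T^2.)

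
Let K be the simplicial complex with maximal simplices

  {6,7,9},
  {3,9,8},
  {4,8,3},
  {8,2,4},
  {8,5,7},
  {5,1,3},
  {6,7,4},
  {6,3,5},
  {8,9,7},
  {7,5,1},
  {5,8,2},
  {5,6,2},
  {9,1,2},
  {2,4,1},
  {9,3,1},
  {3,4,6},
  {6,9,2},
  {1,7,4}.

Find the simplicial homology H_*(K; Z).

H_0 = Z,  H_1 = Z^2,  H_2 = Z.

Take the total order 1 < 2 < 3 < 4 < 5 < 6 < 7 < 8 < 9 on the vertex set. Then K (dimension 2) consists of the simplices:

  0-simplices (9): [1], [2], [3], [4], [5], [6], [7], [8], [9]
  1-simplices (27): (27 of them)
  2-simplices (18): [1,2,4], [1,2,9], [1,3,5], [1,3,9], [1,4,7], [1,5,7], [2,4,8], [2,5,6], [2,5,8], [2,6,9], [3,4,6], [3,4,8], [3,5,6], [3,8,9], [4,6,7], [5,7,8], [6,7,9], [7,8,9]

so the chain groups are C_0 ≅ Z^9, C_1 ≅ Z^27, C_2 ≅ Z^18.

The boundary map ∂_1: C_1 → C_0 maps an edge to its endpoints' difference, ∂[p,q] = q − p.
The resulting 9×27 matrix has rank 8, and its Smith normal form has invariant factors (1,1,1,1,1,1,1,1).

Boundary ∂_2: C_2 → C_1 maps a triangle to the signed sum of its edges. For instance
  ∂[6,7,9] = [7,9] − [6,9] + [6,7],
  ∂[3,5,6] = [5,6] − [3,6] + [3,5].
The 27×18 boundary matrix has rank 17 and Smith normal form diag(1,1,1,1,1,1,1,1,1,1,1,1,1,1,1,1,1).

Now H_k = ker ∂_k / im ∂_{k+1}, so:

  H_0: rank C_0 − rank ∂_1 = 9 − 8 = 1, and the invariant factors of ∂_1 are all 1, so H_0 = Z.
  H_1: rank ker ∂_1 − rank ∂_2 = (27 − 8) − 17 = 2, and the invariant factors of ∂_2 are all 1, so H_1 = Z^2.
  H_2: rank ker ∂_2 − rank ∂_3 = (18 − 17) − 0 = 1, and there is no ∂_3, so H_2 = Z.

As a check, the Euler characteristic is 9 − 27 + 18 = 0, which agrees with 1 − 2 + 1 = 0.
(K is a triangulation of the torus T^2.)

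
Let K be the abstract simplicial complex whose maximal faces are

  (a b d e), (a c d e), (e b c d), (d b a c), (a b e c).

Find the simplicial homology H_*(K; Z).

H_0 = Z,  H_1 = 0,  H_2 = 0,  H_3 = Z.

Order the vertices as a < b < c < d < e. Listing each simplex with vertices in this order, K has dimension 3 with simplices:

  0-simplices (5): a, b, c, d, e
  1-simplices (10): ab, ac, ad, ae, bc, bd, be, cd, ce, de
  2-simplices (10): abc, abd, abe, acd, ace, ade, bcd, bce, bde, cde
  3-simplices (5): abcd, abce, abde, acde, bcde

giving chain groups C_0 ≅ Z^5, C_1 ≅ Z^10, C_2 ≅ Z^10, C_3 ≅ Z^5.

∂_1: C_1 → C_0 is given by ∂[p,q] = [q] − [p]. For instance
  ∂ce = e − c.
The resulting 5×10 matrix has rank 4, and its Smith normal form has invariant factors (1,1,1,1).

The boundary map ∂_2: C_2 → C_1 sends each 2-simplex [p,q,r] to [q,r] − [p,r] + [p,q]. For instance
  ∂bcd = cd − bd + bc,
  ∂abe = be − ae + ab.
This gives a 10×10 integer matrix of rank 6; reducing to Smith normal form yields diagonal entries (1,1,1,1,1,1).

Boundary ∂_3: C_3 → C_2 sends each 3-simplex σ to the alternating sum Σ_i (−1)^i (σ with its i-th vertex removed). For instance
  ∂abcd = bcd − acd + abd − abc,
  ∂abde = bde − ade + abe − abd.
This gives a 10×5 integer matrix of rank 4; reducing to Smith normal form yields diagonal entries (1,1,1,1).

Reading off H_k = ker ∂_k / im ∂_{k+1}:

  H_0: rank C_0 − rank ∂_1 = 5 − 4 = 1, and the invariant factors of ∂_1 are all 1, so H_0 ≅ Z.
  H_1: rank ker ∂_1 − rank ∂_2 = (10 − 4) − 6 = 0, and the invariant factors of ∂_2 are all 1, so H_1 ≅ 0.
  H_2: rank ker ∂_2 − rank ∂_3 = (10 − 6) − 4 = 0, and the invariant factors of ∂_3 are all 1, so H_2 ≅ 0.
  H_3: rank ker ∂_3 − rank ∂_4 = (5 − 4) − 0 = 1, and there is no ∂_4, so H_3 ≅ Z.

(K is a triangulation of the 3-sphere S^3.)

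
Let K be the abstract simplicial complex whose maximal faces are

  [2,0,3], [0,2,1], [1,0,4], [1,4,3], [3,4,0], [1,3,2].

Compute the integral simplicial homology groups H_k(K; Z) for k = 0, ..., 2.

We work with the vertex ordering 0 < 1 < 2 < 3 < 4. The simplices of K, each written with vertices in increasing order, are:

  0-simplices (5): [0], [1], [2], [3], [4]
  1-simplices (9): [0,1], [0,2], [0,3], [0,4], [1,2], [1,3], [1,4], [2,3], [3,4]
  2-simplices (6): [0,1,2], [0,1,4], [0,2,3], [0,3,4], [1,2,3], [1,3,4]

so the chain groups are C_0 ≅ Z^5, C_1 ≅ Z^9, C_2 ≅ Z^6.

The boundary map ∂_1: C_1 → C_0 maps an edge to its endpoints' difference, ∂[p,q] = q − p.
The resulting 5×9 matrix has rank 4, and its Smith normal form has invariant factors (1,1,1,1).

∂_2: C_2 → C_1 acts by ∂[p,q,r] = [q,r] − [p,r] + [p,q]. For instance
  ∂[1,2,3] = [2,3] − [1,3] + [1,2],
  ∂[0,3,4] = [3,4] − [0,4] + [0,3].
As a 9×6 matrix over Z this has rank 5, with invariant factors (1,1,1,1,1).

Computing H_k = (kernel of ∂_k) / (image of ∂_{k+1}):

  H_0: rank C_0 − rank ∂_1 = 5 − 4 = 1, and the invariant factors of ∂_1 are all 1, so H_0 = Z.
  H_1: rank ker ∂_1 − rank ∂_2 = (9 − 4) − 5 = 0, and the invariant factors of ∂_2 are all 1, so H_1 = 0.
  H_2: rank ker ∂_2 − rank ∂_3 = (6 − 5) − 0 = 1, and there is no ∂_3, so H_2 = Z.

As a check, the Euler characteristic is 5 − 9 + 6 = 2, which agrees with 1 − 0 + 1 = 2.
(K is a triangulation of the 2-sphere S^2.)

H_0 ≅ Z,  H_1 = 0,  H_2 ≅ Z.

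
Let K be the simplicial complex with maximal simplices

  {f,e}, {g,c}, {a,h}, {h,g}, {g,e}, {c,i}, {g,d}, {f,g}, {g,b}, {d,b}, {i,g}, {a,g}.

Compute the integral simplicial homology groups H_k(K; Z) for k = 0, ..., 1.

H_0 = Z,  H_1 = Z^4.

Order the vertices as a < b < c < d < e < f < g < h < i. Listing each simplex with vertices in this order, K has dimension 1 with simplices:

  0-simplices (9): a, b, c, d, e, f, g, h, i
  1-simplices (12): ag, ah, bd, bg, cg, ci, dg, ef, eg, fg, gh, gi

so the chain groups are C_0 ≅ Z^9, C_1 ≅ Z^12.

Boundary ∂_1: C_1 → C_0 sends each edge [p,q] (with p < q) to q − p.
As a 9×12 matrix over Z this has rank 8, with invariant factors (1,1,1,1,1,1,1,1).

Reading off H_k = ker ∂_k / im ∂_{k+1}:

  H_0: rank C_0 − rank ∂_1 = 9 − 8 = 1, and the invariant factors of ∂_1 are all 1, so H_0 ≅ Z.
  H_1: rank ker ∂_1 − rank ∂_2 = (12 − 8) − 0 = 4, and there is no ∂_2, so H_1 ≅ Z^4.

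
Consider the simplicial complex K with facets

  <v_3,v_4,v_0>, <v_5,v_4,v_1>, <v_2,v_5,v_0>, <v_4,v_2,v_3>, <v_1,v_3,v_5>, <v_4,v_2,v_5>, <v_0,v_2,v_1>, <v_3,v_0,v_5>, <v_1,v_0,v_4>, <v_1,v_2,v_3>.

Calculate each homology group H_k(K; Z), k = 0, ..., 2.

H_0 ≅ Z,  H_1 ≅ Z/2,  H_2 = 0.

We work with the vertex ordering v_0 < v_1 < v_2 < v_3 < v_4 < v_5. The simplices of K, each written with vertices in increasing order, are:

  0-simplices (6): [v_0], [v_1], [v_2], [v_3], [v_4], [v_5]
  1-simplices (15): (15 of them)
  2-simplices (10): [v_0,v_1,v_2], [v_0,v_1,v_4], [v_0,v_2,v_5], [v_0,v_3,v_4], [v_0,v_3,v_5], [v_1,v_2,v_3], [v_1,v_3,v_5], [v_1,v_4,v_5], [v_2,v_3,v_4], [v_2,v_4,v_5]

giving chain groups C_0 ≅ Z^6, C_1 ≅ Z^15, C_2 ≅ Z^10.

Boundary ∂_1: C_1 → C_0 is given by ∂[p,q] = [q] − [p].
This gives a 6×15 integer matrix of rank 5; reducing to Smith normal form yields diagonal entries (1,1,1,1,1).

Boundary ∂_2: C_2 → C_1 sends each 2-simplex [p,q,r] to [q,r] − [p,r] + [p,q]. For instance
  ∂[v_0,v_1,v_4] = [v_1,v_4] − [v_0,v_4] + [v_0,v_1],
  ∂[v_2,v_3,v_4] = [v_3,v_4] − [v_2,v_4] + [v_2,v_3].
The 15×10 boundary matrix has rank 10 and Smith normal form diag(1,1,1,1,1,1,1,1,1,2).

From H_k ≅ ker(∂_k) / im(∂_{k+1}) we obtain:

  H_0: rank C_0 − rank ∂_1 = 6 − 5 = 1, and the invariant factors of ∂_1 are all 1, so H_0 ≅ Z.
  H_1: rank ker ∂_1 − rank ∂_2 = (15 − 5) − 10 = 0, and ∂_2 has invariant factor 2 > 1, so H_1 ≅ Z/2.
  H_2: rank ker ∂_2 − rank ∂_3 = (10 − 10) − 0 = 0, and there is no ∂_3, so H_2 ≅ 0.

As a check, the Euler characteristic is 6 − 15 + 10 = 1, which agrees with 1 − 0 + 0 = 1.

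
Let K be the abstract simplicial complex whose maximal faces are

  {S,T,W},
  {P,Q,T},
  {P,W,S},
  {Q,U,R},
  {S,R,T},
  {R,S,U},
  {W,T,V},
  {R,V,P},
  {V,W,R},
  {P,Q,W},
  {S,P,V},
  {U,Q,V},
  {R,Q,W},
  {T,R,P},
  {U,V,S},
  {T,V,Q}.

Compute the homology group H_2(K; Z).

Order the vertices as P < Q < R < S < T < U < V < W. Listing each simplex with vertices in this order, K has dimension 2 with simplices:

  0-simplices (8): P, Q, R, S, T, U, V, W
  1-simplices (24): PQ, PR, PS, PT, PV, PW, QR, QT, QU, QV, QW, RS, RT, RU, RV, RW, ST, SU, SV, SW, TV, TW, UV, VW
  2-simplices (16): PQT, PQW, PRT, PRV, PSV, PSW, QRU, QRW, QTV, QUV, RST, RSU, RVW, STW, SUV, TVW

Hence C_0 ≅ Z^8, C_1 ≅ Z^24, C_2 ≅ Z^16.

The boundary map ∂_1: C_1 → C_0 maps an edge to its endpoints' difference, ∂[p,q] = q − p.
As a 8×24 matrix over Z this has rank 7, with invariant factors (1,1,1,1,1,1,1).

Boundary ∂_2: C_2 → C_1 maps a triangle to the signed sum of its edges. For instance
  ∂PRT = RT − PT + PR,
  ∂QRW = RW − QW + QR.
The 24×16 boundary matrix has rank 15 and Smith normal form diag(1,1,1,1,1,1,1,1,1,1,1,1,1,1,1).

Computing H_k = (kernel of ∂_k) / (image of ∂_{k+1}):

  H_2: rank ker ∂_2 − rank ∂_3 = (16 − 15) − 0 = 1, and there is no ∂_3, so H_2 ≅ Z.

H_2 = Z.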